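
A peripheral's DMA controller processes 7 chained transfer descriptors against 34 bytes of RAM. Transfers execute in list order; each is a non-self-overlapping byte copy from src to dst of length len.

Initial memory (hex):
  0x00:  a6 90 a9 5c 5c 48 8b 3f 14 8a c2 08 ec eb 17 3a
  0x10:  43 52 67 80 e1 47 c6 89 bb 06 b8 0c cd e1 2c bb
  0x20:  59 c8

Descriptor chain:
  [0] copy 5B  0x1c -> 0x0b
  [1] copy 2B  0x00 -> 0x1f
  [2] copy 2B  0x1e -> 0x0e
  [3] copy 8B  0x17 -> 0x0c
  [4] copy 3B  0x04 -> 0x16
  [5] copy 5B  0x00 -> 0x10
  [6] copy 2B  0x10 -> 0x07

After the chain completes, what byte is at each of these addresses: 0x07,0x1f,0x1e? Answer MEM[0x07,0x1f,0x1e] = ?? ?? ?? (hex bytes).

  after D0: wrote 5B at 0x0b = cde12cbb59
  after D1: wrote 2B at 0x1f = a690
  after D2: wrote 2B at 0x0e = 2ca6
  after D3: wrote 8B at 0x0c = 89bb06b80ccde12c
  after D4: wrote 3B at 0x16 = 5c488b
  after D5: wrote 5B at 0x10 = a690a95c5c
  after D6: wrote 2B at 0x07 = a690
query mem[0x07]=0xa6, mem[0x1f]=0xa6, mem[0x1e]=0x2c

MEM[0x07,0x1f,0x1e] = a6 a6 2c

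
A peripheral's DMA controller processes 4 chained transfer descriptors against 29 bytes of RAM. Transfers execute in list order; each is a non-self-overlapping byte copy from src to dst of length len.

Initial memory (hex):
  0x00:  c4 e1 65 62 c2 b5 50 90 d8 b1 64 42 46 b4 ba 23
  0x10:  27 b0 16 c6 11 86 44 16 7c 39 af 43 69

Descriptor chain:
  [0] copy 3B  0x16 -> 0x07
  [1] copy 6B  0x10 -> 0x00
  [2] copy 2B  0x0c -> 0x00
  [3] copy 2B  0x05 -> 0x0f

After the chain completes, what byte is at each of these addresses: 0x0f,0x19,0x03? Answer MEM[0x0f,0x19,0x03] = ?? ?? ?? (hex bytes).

MEM[0x0f,0x19,0x03] = 86 39 c6

[0] 0x16->0x07 len=3 : 44 16 7c
[1] 0x10->0x00 len=6 : 27 b0 16 c6 11 86
[2] 0x0c->0x00 len=2 : 46 b4
[3] 0x05->0x0f len=2 : 86 50
query mem[0x0f]=0x86, mem[0x19]=0x39, mem[0x03]=0xc6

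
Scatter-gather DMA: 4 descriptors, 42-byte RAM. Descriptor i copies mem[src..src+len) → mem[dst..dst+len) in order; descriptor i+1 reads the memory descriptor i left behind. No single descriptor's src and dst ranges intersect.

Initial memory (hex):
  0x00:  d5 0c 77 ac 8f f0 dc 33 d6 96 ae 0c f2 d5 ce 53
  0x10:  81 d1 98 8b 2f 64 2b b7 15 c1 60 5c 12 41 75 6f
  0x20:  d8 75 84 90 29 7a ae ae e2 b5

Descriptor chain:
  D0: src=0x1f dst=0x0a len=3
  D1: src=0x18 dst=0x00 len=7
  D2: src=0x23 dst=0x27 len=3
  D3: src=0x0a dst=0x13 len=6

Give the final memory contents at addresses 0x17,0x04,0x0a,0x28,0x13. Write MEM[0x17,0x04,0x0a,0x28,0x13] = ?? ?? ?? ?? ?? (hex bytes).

MEM[0x17,0x04,0x0a,0x28,0x13] = ce 12 6f 29 6f

  after D0: wrote 3B at 0x0a = 6fd875
  after D1: wrote 7B at 0x00 = 15c1605c124175
  after D2: wrote 3B at 0x27 = 90297a
  after D3: wrote 6B at 0x13 = 6fd875d5ce53
query mem[0x17]=0xce, mem[0x04]=0x12, mem[0x0a]=0x6f, mem[0x28]=0x29, mem[0x13]=0x6f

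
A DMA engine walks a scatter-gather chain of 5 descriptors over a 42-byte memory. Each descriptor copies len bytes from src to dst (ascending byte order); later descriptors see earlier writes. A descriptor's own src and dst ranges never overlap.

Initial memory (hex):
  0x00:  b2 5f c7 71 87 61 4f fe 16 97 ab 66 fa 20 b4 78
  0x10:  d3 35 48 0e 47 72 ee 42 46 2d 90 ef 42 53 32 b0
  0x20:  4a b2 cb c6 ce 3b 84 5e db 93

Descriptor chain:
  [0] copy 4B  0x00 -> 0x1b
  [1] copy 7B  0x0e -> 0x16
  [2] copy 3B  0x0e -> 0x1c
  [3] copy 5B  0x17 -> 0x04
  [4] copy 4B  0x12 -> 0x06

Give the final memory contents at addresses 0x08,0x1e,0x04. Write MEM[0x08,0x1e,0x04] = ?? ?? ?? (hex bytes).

D0: mem[0x1b..0x1e] <- [b2 5f c7 71]
D1: mem[0x16..0x1c] <- [b4 78 d3 35 48 0e 47]
D2: mem[0x1c..0x1e] <- [b4 78 d3]
D3: mem[0x04..0x08] <- [78 d3 35 48 0e]
D4: mem[0x06..0x09] <- [48 0e 47 72]
query mem[0x08]=0x47, mem[0x1e]=0xd3, mem[0x04]=0x78

MEM[0x08,0x1e,0x04] = 47 d3 78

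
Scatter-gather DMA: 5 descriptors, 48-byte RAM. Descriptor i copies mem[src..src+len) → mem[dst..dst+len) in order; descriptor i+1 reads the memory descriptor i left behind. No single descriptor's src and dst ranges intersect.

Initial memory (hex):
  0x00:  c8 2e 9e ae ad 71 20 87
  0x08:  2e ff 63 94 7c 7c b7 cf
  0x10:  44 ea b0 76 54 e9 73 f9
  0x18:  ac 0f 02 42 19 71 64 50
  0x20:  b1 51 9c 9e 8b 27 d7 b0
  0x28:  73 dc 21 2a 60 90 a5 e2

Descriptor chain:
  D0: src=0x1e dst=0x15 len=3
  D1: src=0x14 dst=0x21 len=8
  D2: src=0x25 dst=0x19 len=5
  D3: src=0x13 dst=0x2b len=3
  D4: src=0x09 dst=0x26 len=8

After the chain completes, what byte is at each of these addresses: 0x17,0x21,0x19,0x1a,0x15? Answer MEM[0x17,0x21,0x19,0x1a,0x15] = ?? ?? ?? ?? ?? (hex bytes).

MEM[0x17,0x21,0x19,0x1a,0x15] = b1 54 ac 0f 64

#0 dst[0x15+3] := {0x64,0x50,0xb1}
#1 dst[0x21+8] := {0x54,0x64,0x50,0xb1,0xac,0x0f,0x02,0x42}
#2 dst[0x19+5] := {0xac,0x0f,0x02,0x42,0xdc}
#3 dst[0x2b+3] := {0x76,0x54,0x64}
#4 dst[0x26+8] := {0xff,0x63,0x94,0x7c,0x7c,0xb7,0xcf,0x44}
query mem[0x17]=0xb1, mem[0x21]=0x54, mem[0x19]=0xac, mem[0x1a]=0x0f, mem[0x15]=0x64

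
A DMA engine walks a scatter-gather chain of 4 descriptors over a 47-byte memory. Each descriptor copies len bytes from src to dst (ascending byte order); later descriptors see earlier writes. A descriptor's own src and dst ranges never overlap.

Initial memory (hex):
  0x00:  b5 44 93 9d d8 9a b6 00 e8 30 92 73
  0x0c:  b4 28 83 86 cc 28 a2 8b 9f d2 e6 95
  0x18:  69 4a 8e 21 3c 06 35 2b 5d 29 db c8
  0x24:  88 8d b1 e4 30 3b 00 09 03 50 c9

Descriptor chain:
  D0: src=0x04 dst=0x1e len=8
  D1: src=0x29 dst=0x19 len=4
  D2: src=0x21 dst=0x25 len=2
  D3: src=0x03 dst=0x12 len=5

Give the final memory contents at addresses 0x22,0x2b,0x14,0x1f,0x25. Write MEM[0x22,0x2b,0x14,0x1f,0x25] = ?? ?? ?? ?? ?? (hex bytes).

MEM[0x22,0x2b,0x14,0x1f,0x25] = e8 09 9a 9a 00

D0: mem[0x1e..0x25] <- [d8 9a b6 00 e8 30 92 73]
D1: mem[0x19..0x1c] <- [3b 00 09 03]
D2: mem[0x25..0x26] <- [00 e8]
D3: mem[0x12..0x16] <- [9d d8 9a b6 00]
query mem[0x22]=0xe8, mem[0x2b]=0x09, mem[0x14]=0x9a, mem[0x1f]=0x9a, mem[0x25]=0x00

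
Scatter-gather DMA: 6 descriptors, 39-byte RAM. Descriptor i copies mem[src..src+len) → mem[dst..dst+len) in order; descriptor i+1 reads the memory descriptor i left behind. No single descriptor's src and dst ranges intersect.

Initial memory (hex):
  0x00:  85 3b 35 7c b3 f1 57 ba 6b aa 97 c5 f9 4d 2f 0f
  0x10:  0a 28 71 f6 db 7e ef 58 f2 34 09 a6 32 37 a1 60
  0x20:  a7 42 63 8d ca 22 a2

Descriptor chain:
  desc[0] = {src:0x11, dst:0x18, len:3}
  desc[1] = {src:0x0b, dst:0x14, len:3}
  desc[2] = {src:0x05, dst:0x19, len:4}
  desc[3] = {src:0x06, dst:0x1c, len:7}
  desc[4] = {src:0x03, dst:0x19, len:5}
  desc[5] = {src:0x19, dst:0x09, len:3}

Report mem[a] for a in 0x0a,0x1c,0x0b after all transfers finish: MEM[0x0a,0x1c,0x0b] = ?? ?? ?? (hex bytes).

D0: mem[0x18..0x1a] <- [28 71 f6]
D1: mem[0x14..0x16] <- [c5 f9 4d]
D2: mem[0x19..0x1c] <- [f1 57 ba 6b]
D3: mem[0x1c..0x22] <- [57 ba 6b aa 97 c5 f9]
D4: mem[0x19..0x1d] <- [7c b3 f1 57 ba]
D5: mem[0x09..0x0b] <- [7c b3 f1]
query mem[0x0a]=0xb3, mem[0x1c]=0x57, mem[0x0b]=0xf1

MEM[0x0a,0x1c,0x0b] = b3 57 f1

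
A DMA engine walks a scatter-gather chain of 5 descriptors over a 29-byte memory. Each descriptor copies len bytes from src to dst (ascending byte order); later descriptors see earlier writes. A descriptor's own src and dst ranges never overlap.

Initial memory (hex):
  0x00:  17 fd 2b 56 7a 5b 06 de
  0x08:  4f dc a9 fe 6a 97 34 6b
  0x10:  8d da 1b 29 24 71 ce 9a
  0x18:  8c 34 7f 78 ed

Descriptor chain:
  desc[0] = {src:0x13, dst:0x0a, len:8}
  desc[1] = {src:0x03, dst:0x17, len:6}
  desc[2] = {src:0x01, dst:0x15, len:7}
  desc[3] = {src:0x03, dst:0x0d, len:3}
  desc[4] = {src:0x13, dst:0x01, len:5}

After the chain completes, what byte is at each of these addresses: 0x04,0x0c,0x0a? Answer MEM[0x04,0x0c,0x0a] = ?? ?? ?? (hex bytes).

D0: mem[0x0a..0x11] <- [29 24 71 ce 9a 8c 34 7f]
D1: mem[0x17..0x1c] <- [56 7a 5b 06 de 4f]
D2: mem[0x15..0x1b] <- [fd 2b 56 7a 5b 06 de]
D3: mem[0x0d..0x0f] <- [56 7a 5b]
D4: mem[0x01..0x05] <- [29 24 fd 2b 56]
query mem[0x04]=0x2b, mem[0x0c]=0x71, mem[0x0a]=0x29

MEM[0x04,0x0c,0x0a] = 2b 71 29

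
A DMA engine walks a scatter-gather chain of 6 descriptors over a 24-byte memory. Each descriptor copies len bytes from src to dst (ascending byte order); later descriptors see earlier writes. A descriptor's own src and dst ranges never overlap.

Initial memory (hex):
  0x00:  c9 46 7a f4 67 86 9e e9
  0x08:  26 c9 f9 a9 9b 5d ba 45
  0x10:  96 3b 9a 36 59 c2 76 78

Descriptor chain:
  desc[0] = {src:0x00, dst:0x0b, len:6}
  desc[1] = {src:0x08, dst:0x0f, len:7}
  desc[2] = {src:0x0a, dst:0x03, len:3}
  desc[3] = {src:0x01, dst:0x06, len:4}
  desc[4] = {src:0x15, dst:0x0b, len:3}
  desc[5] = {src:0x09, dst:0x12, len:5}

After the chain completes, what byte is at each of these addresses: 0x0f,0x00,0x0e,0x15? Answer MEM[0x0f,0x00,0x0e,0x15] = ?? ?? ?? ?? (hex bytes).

MEM[0x0f,0x00,0x0e,0x15] = 26 c9 f4 76

#0 dst[0x0b+6] := {0xc9,0x46,0x7a,0xf4,0x67,0x86}
#1 dst[0x0f+7] := {0x26,0xc9,0xf9,0xc9,0x46,0x7a,0xf4}
#2 dst[0x03+3] := {0xf9,0xc9,0x46}
#3 dst[0x06+4] := {0x46,0x7a,0xf9,0xc9}
#4 dst[0x0b+3] := {0xf4,0x76,0x78}
#5 dst[0x12+5] := {0xc9,0xf9,0xf4,0x76,0x78}
query mem[0x0f]=0x26, mem[0x00]=0xc9, mem[0x0e]=0xf4, mem[0x15]=0x76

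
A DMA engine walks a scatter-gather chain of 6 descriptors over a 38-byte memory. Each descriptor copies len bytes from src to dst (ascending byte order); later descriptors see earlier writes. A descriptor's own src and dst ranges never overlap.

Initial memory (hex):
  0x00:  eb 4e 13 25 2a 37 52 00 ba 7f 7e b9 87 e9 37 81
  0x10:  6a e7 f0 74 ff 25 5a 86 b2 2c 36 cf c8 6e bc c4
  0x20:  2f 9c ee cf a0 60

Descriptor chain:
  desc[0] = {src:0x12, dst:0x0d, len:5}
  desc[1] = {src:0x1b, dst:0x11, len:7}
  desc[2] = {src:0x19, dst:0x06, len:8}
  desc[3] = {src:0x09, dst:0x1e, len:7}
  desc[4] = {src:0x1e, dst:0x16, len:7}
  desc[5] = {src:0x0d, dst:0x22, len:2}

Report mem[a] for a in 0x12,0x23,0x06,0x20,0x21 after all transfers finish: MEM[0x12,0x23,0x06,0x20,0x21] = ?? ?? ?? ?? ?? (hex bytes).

MEM[0x12,0x23,0x06,0x20,0x21] = c8 74 2c bc c4

#0 dst[0x0d+5] := {0xf0,0x74,0xff,0x25,0x5a}
#1 dst[0x11+7] := {0xcf,0xc8,0x6e,0xbc,0xc4,0x2f,0x9c}
#2 dst[0x06+8] := {0x2c,0x36,0xcf,0xc8,0x6e,0xbc,0xc4,0x2f}
#3 dst[0x1e+7] := {0xc8,0x6e,0xbc,0xc4,0x2f,0x74,0xff}
#4 dst[0x16+7] := {0xc8,0x6e,0xbc,0xc4,0x2f,0x74,0xff}
#5 dst[0x22+2] := {0x2f,0x74}
query mem[0x12]=0xc8, mem[0x23]=0x74, mem[0x06]=0x2c, mem[0x20]=0xbc, mem[0x21]=0xc4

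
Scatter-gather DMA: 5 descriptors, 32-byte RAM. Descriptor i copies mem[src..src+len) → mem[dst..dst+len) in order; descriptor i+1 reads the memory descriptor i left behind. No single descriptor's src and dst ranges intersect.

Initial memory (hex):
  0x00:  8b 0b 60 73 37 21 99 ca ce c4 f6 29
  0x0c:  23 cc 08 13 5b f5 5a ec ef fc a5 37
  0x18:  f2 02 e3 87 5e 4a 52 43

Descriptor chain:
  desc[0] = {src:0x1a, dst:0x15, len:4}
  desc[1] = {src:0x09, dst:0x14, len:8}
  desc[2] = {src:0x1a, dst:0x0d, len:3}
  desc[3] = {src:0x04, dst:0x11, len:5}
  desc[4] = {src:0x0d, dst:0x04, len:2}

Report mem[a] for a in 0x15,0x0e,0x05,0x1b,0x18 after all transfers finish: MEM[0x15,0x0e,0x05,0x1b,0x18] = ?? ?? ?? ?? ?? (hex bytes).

MEM[0x15,0x0e,0x05,0x1b,0x18] = ce 5b 5b 5b cc

  after D0: wrote 4B at 0x15 = e3875e4a
  after D1: wrote 8B at 0x14 = c4f62923cc08135b
  after D2: wrote 3B at 0x0d = 135b5e
  after D3: wrote 5B at 0x11 = 372199cace
  after D4: wrote 2B at 0x04 = 135b
query mem[0x15]=0xce, mem[0x0e]=0x5b, mem[0x05]=0x5b, mem[0x1b]=0x5b, mem[0x18]=0xcc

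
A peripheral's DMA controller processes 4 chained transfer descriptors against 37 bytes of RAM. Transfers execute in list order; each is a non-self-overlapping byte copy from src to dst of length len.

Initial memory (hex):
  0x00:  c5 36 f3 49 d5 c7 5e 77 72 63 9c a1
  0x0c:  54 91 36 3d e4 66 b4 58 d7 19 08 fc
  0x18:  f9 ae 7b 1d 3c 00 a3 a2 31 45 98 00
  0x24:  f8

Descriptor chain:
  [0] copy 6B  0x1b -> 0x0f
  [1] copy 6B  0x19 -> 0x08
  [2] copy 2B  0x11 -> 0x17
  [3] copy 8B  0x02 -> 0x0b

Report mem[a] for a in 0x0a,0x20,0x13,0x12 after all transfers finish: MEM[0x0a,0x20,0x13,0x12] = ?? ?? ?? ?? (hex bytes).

MEM[0x0a,0x20,0x13,0x12] = 1d 31 a2 7b

[0] 0x1b->0x0f len=6 : 1d 3c 00 a3 a2 31
[1] 0x19->0x08 len=6 : ae 7b 1d 3c 00 a3
[2] 0x11->0x17 len=2 : 00 a3
[3] 0x02->0x0b len=8 : f3 49 d5 c7 5e 77 ae 7b
query mem[0x0a]=0x1d, mem[0x20]=0x31, mem[0x13]=0xa2, mem[0x12]=0x7b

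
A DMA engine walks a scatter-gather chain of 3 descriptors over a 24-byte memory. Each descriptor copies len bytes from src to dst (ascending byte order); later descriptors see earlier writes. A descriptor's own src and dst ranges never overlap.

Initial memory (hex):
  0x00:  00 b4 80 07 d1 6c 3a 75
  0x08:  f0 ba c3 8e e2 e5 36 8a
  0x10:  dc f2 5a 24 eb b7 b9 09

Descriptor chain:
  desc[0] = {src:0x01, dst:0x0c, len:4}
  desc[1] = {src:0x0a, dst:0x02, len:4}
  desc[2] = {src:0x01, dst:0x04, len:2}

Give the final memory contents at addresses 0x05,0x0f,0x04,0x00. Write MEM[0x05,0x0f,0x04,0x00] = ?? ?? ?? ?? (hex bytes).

D0: mem[0x0c..0x0f] <- [b4 80 07 d1]
D1: mem[0x02..0x05] <- [c3 8e b4 80]
D2: mem[0x04..0x05] <- [b4 c3]
query mem[0x05]=0xc3, mem[0x0f]=0xd1, mem[0x04]=0xb4, mem[0x00]=0x00

MEM[0x05,0x0f,0x04,0x00] = c3 d1 b4 00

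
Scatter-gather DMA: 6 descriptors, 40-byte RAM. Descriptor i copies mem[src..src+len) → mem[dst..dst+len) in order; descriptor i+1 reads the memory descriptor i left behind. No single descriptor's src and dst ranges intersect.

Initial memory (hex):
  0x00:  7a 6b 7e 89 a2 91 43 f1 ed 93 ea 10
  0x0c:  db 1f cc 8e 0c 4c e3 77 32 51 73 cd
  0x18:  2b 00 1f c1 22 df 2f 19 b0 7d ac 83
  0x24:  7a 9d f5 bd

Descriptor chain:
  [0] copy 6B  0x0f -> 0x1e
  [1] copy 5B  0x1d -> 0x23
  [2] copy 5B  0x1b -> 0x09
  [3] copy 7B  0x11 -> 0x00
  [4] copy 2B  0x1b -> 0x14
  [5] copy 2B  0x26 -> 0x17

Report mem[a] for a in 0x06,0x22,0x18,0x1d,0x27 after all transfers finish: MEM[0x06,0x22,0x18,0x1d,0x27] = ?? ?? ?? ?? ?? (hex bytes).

[0] 0x0f->0x1e len=6 : 8e 0c 4c e3 77 32
[1] 0x1d->0x23 len=5 : df 8e 0c 4c e3
[2] 0x1b->0x09 len=5 : c1 22 df 8e 0c
[3] 0x11->0x00 len=7 : 4c e3 77 32 51 73 cd
[4] 0x1b->0x14 len=2 : c1 22
[5] 0x26->0x17 len=2 : 4c e3
query mem[0x06]=0xcd, mem[0x22]=0x77, mem[0x18]=0xe3, mem[0x1d]=0xdf, mem[0x27]=0xe3

MEM[0x06,0x22,0x18,0x1d,0x27] = cd 77 e3 df e3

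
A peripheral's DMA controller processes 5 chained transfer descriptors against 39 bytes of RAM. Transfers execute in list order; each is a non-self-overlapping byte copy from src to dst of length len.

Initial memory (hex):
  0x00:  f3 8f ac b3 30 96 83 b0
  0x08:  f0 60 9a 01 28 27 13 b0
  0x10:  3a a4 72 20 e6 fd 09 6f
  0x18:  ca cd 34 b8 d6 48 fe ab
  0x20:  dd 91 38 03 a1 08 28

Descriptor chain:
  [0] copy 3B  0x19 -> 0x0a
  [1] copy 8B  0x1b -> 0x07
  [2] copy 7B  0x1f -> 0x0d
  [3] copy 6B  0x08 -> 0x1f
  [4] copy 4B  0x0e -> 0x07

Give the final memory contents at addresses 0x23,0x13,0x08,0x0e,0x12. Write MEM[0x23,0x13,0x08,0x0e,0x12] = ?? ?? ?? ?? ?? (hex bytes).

MEM[0x23,0x13,0x08,0x0e,0x12] = dd 08 91 dd a1

D0: mem[0x0a..0x0c] <- [cd 34 b8]
D1: mem[0x07..0x0e] <- [b8 d6 48 fe ab dd 91 38]
D2: mem[0x0d..0x13] <- [ab dd 91 38 03 a1 08]
D3: mem[0x1f..0x24] <- [d6 48 fe ab dd ab]
D4: mem[0x07..0x0a] <- [dd 91 38 03]
query mem[0x23]=0xdd, mem[0x13]=0x08, mem[0x08]=0x91, mem[0x0e]=0xdd, mem[0x12]=0xa1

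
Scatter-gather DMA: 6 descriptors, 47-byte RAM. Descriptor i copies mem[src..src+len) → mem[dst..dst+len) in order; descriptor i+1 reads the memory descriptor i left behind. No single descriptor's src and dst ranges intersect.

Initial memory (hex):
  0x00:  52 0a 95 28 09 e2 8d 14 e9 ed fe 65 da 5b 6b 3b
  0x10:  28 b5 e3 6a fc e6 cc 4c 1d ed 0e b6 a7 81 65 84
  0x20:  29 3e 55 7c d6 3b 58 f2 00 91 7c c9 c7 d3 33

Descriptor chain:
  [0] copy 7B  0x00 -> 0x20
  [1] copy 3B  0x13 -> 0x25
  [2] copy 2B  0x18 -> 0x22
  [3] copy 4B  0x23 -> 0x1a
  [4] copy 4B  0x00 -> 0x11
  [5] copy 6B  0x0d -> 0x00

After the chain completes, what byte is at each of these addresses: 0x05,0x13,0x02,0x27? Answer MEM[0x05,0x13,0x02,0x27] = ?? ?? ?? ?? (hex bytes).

MEM[0x05,0x13,0x02,0x27] = 0a 95 3b e6

D0: mem[0x20..0x26] <- [52 0a 95 28 09 e2 8d]
D1: mem[0x25..0x27] <- [6a fc e6]
D2: mem[0x22..0x23] <- [1d ed]
D3: mem[0x1a..0x1d] <- [ed 09 6a fc]
D4: mem[0x11..0x14] <- [52 0a 95 28]
D5: mem[0x00..0x05] <- [5b 6b 3b 28 52 0a]
query mem[0x05]=0x0a, mem[0x13]=0x95, mem[0x02]=0x3b, mem[0x27]=0xe6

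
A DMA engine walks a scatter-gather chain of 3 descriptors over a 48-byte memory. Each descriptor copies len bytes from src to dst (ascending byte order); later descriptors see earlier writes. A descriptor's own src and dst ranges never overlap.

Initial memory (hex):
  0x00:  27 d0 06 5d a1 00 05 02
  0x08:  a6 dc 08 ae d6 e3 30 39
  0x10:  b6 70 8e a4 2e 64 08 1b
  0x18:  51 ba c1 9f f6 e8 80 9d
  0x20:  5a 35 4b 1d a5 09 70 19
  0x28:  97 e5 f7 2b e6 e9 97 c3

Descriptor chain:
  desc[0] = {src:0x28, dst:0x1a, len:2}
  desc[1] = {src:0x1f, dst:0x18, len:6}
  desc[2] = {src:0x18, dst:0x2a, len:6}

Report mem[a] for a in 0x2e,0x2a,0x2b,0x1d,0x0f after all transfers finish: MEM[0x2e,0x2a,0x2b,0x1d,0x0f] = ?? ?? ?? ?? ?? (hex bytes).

D0: mem[0x1a..0x1b] <- [97 e5]
D1: mem[0x18..0x1d] <- [9d 5a 35 4b 1d a5]
D2: mem[0x2a..0x2f] <- [9d 5a 35 4b 1d a5]
query mem[0x2e]=0x1d, mem[0x2a]=0x9d, mem[0x2b]=0x5a, mem[0x1d]=0xa5, mem[0x0f]=0x39

MEM[0x2e,0x2a,0x2b,0x1d,0x0f] = 1d 9d 5a a5 39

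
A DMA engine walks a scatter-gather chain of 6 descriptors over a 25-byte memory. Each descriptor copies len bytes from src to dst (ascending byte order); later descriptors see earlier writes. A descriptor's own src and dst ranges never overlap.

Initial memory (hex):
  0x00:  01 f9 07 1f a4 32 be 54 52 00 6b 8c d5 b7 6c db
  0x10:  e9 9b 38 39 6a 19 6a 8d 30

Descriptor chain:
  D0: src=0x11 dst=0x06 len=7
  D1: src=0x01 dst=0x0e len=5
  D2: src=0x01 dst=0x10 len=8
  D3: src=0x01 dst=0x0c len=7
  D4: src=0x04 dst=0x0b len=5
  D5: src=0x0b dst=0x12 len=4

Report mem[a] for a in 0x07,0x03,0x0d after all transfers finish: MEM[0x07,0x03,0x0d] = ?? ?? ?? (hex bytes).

  after D0: wrote 7B at 0x06 = 9b38396a196a8d
  after D1: wrote 5B at 0x0e = f9071fa432
  after D2: wrote 8B at 0x10 = f9071fa4329b3839
  after D3: wrote 7B at 0x0c = f9071fa4329b38
  after D4: wrote 5B at 0x0b = a4329b3839
  after D5: wrote 4B at 0x12 = a4329b38
query mem[0x07]=0x38, mem[0x03]=0x1f, mem[0x0d]=0x9b

MEM[0x07,0x03,0x0d] = 38 1f 9b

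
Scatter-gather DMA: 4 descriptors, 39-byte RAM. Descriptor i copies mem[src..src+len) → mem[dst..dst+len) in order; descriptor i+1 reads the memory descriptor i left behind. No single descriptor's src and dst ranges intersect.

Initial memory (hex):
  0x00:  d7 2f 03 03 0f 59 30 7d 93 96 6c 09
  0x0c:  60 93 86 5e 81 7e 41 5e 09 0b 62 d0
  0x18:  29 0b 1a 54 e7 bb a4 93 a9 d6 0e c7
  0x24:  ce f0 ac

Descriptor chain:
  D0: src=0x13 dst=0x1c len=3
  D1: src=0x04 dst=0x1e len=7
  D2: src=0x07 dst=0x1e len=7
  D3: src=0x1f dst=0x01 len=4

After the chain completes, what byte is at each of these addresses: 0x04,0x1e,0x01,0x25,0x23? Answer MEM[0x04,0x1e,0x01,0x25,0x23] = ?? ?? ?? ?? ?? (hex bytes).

MEM[0x04,0x1e,0x01,0x25,0x23] = 09 7d 93 f0 60

[0] 0x13->0x1c len=3 : 5e 09 0b
[1] 0x04->0x1e len=7 : 0f 59 30 7d 93 96 6c
[2] 0x07->0x1e len=7 : 7d 93 96 6c 09 60 93
[3] 0x1f->0x01 len=4 : 93 96 6c 09
query mem[0x04]=0x09, mem[0x1e]=0x7d, mem[0x01]=0x93, mem[0x25]=0xf0, mem[0x23]=0x60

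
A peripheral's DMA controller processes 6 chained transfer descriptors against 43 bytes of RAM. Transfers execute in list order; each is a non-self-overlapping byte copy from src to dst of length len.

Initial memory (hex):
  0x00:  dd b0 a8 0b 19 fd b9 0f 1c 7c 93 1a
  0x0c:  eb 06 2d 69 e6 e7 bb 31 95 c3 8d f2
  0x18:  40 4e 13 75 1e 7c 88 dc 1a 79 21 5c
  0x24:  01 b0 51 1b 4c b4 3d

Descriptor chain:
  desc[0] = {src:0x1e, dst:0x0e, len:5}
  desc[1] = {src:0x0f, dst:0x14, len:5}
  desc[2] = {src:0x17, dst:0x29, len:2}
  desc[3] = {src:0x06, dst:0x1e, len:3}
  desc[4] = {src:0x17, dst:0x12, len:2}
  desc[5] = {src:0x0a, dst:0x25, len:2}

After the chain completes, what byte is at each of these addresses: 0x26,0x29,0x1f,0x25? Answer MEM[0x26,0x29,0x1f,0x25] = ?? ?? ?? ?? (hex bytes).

MEM[0x26,0x29,0x1f,0x25] = 1a 21 0f 93

D0: mem[0x0e..0x12] <- [88 dc 1a 79 21]
D1: mem[0x14..0x18] <- [dc 1a 79 21 31]
D2: mem[0x29..0x2a] <- [21 31]
D3: mem[0x1e..0x20] <- [b9 0f 1c]
D4: mem[0x12..0x13] <- [21 31]
D5: mem[0x25..0x26] <- [93 1a]
query mem[0x26]=0x1a, mem[0x29]=0x21, mem[0x1f]=0x0f, mem[0x25]=0x93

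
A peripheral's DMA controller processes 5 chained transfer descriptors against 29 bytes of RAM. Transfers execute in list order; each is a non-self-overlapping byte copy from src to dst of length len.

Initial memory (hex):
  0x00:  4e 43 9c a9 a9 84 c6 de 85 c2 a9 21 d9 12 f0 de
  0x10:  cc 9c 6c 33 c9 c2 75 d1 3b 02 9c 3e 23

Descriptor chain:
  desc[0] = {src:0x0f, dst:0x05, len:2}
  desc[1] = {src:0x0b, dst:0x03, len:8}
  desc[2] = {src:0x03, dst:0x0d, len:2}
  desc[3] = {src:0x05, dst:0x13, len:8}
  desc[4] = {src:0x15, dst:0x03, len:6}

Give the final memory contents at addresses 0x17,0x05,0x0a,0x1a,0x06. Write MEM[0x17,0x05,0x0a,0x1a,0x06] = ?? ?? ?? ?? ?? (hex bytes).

MEM[0x17,0x05,0x0a,0x1a,0x06] = 9c 9c 6c d9 6c

#0 dst[0x05+2] := {0xde,0xcc}
#1 dst[0x03+8] := {0x21,0xd9,0x12,0xf0,0xde,0xcc,0x9c,0x6c}
#2 dst[0x0d+2] := {0x21,0xd9}
#3 dst[0x13+8] := {0x12,0xf0,0xde,0xcc,0x9c,0x6c,0x21,0xd9}
#4 dst[0x03+6] := {0xde,0xcc,0x9c,0x6c,0x21,0xd9}
query mem[0x17]=0x9c, mem[0x05]=0x9c, mem[0x0a]=0x6c, mem[0x1a]=0xd9, mem[0x06]=0x6c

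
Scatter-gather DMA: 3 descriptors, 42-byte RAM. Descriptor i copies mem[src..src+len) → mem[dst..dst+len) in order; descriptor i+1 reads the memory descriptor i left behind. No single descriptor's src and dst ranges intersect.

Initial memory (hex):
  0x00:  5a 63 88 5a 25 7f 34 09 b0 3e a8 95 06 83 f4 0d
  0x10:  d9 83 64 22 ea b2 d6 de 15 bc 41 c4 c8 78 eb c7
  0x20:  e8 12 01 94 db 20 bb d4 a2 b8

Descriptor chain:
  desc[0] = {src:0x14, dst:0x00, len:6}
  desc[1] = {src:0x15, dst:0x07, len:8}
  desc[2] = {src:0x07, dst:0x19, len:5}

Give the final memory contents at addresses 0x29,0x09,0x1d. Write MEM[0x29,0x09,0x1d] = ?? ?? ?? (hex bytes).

MEM[0x29,0x09,0x1d] = b8 de bc

#0 dst[0x00+6] := {0xea,0xb2,0xd6,0xde,0x15,0xbc}
#1 dst[0x07+8] := {0xb2,0xd6,0xde,0x15,0xbc,0x41,0xc4,0xc8}
#2 dst[0x19+5] := {0xb2,0xd6,0xde,0x15,0xbc}
query mem[0x29]=0xb8, mem[0x09]=0xde, mem[0x1d]=0xbc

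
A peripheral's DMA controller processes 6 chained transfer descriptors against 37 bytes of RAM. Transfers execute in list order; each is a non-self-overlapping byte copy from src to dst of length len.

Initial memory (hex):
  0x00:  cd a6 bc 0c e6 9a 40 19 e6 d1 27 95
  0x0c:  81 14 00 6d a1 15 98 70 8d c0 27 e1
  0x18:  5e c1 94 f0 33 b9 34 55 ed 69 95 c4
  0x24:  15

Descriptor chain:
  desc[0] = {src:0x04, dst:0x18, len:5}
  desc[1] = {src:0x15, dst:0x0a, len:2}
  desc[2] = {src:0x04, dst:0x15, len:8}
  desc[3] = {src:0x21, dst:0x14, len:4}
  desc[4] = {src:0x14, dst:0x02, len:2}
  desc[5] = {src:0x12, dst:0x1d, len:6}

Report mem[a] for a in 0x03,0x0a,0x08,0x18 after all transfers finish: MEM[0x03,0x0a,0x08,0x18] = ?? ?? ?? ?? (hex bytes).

D0: mem[0x18..0x1c] <- [e6 9a 40 19 e6]
D1: mem[0x0a..0x0b] <- [c0 27]
D2: mem[0x15..0x1c] <- [e6 9a 40 19 e6 d1 c0 27]
D3: mem[0x14..0x17] <- [69 95 c4 15]
D4: mem[0x02..0x03] <- [69 95]
D5: mem[0x1d..0x22] <- [98 70 69 95 c4 15]
query mem[0x03]=0x95, mem[0x0a]=0xc0, mem[0x08]=0xe6, mem[0x18]=0x19

MEM[0x03,0x0a,0x08,0x18] = 95 c0 e6 19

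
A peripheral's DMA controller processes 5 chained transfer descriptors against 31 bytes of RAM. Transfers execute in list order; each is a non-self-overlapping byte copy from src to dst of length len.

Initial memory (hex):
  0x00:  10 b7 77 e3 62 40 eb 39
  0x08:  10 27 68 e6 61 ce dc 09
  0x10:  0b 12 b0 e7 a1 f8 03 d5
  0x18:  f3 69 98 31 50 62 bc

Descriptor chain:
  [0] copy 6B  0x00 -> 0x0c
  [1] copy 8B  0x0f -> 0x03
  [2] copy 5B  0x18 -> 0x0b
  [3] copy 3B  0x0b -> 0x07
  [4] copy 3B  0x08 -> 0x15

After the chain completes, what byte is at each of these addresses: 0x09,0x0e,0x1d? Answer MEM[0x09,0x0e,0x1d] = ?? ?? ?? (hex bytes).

#0 dst[0x0c+6] := {0x10,0xb7,0x77,0xe3,0x62,0x40}
#1 dst[0x03+8] := {0xe3,0x62,0x40,0xb0,0xe7,0xa1,0xf8,0x03}
#2 dst[0x0b+5] := {0xf3,0x69,0x98,0x31,0x50}
#3 dst[0x07+3] := {0xf3,0x69,0x98}
#4 dst[0x15+3] := {0x69,0x98,0x03}
query mem[0x09]=0x98, mem[0x0e]=0x31, mem[0x1d]=0x62

MEM[0x09,0x0e,0x1d] = 98 31 62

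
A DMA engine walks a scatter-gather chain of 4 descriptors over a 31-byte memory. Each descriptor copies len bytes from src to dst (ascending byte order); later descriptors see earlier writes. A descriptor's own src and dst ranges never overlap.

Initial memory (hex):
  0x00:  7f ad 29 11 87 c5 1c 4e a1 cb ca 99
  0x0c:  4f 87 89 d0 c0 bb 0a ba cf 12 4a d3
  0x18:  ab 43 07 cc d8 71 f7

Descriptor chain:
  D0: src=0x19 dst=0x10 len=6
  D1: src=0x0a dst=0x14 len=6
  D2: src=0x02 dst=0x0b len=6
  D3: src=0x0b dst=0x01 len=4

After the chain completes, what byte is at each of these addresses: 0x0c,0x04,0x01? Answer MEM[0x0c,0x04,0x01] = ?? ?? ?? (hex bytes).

MEM[0x0c,0x04,0x01] = 11 c5 29

#0 dst[0x10+6] := {0x43,0x07,0xcc,0xd8,0x71,0xf7}
#1 dst[0x14+6] := {0xca,0x99,0x4f,0x87,0x89,0xd0}
#2 dst[0x0b+6] := {0x29,0x11,0x87,0xc5,0x1c,0x4e}
#3 dst[0x01+4] := {0x29,0x11,0x87,0xc5}
query mem[0x0c]=0x11, mem[0x04]=0xc5, mem[0x01]=0x29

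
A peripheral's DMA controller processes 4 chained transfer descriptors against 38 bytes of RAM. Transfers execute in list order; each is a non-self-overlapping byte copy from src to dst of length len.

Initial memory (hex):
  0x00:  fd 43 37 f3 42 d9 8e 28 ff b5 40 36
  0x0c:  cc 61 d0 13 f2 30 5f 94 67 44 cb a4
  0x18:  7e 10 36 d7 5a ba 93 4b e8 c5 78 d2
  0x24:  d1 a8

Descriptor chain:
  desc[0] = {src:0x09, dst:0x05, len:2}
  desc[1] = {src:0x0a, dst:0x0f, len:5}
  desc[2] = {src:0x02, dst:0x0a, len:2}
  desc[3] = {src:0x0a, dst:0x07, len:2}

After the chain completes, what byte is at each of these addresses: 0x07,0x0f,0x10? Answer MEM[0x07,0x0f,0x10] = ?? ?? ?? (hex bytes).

#0 dst[0x05+2] := {0xb5,0x40}
#1 dst[0x0f+5] := {0x40,0x36,0xcc,0x61,0xd0}
#2 dst[0x0a+2] := {0x37,0xf3}
#3 dst[0x07+2] := {0x37,0xf3}
query mem[0x07]=0x37, mem[0x0f]=0x40, mem[0x10]=0x36

MEM[0x07,0x0f,0x10] = 37 40 36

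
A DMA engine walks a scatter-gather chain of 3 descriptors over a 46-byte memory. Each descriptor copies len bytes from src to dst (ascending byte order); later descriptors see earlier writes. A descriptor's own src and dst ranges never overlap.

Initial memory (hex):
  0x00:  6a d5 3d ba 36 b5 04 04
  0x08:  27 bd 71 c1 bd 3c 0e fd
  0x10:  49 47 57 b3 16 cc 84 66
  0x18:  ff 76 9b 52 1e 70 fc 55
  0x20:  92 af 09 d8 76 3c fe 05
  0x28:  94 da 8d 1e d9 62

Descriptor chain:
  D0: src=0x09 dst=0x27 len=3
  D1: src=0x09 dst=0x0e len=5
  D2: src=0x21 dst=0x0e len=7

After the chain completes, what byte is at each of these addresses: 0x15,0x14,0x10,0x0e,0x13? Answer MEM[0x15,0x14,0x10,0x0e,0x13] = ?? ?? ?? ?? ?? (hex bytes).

MEM[0x15,0x14,0x10,0x0e,0x13] = cc bd d8 af fe

  after D0: wrote 3B at 0x27 = bd71c1
  after D1: wrote 5B at 0x0e = bd71c1bd3c
  after D2: wrote 7B at 0x0e = af09d8763cfebd
query mem[0x15]=0xcc, mem[0x14]=0xbd, mem[0x10]=0xd8, mem[0x0e]=0xaf, mem[0x13]=0xfe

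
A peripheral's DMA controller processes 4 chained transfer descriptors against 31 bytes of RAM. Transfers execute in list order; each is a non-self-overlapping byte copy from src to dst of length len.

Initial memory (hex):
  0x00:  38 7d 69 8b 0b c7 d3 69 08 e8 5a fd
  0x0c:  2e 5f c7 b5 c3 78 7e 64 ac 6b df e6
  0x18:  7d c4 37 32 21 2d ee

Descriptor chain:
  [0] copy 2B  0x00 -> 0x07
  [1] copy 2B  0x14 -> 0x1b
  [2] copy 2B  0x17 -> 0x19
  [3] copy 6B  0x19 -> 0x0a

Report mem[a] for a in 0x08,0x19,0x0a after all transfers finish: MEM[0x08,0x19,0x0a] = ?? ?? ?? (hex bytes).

  after D0: wrote 2B at 0x07 = 387d
  after D1: wrote 2B at 0x1b = ac6b
  after D2: wrote 2B at 0x19 = e67d
  after D3: wrote 6B at 0x0a = e67dac6b2dee
query mem[0x08]=0x7d, mem[0x19]=0xe6, mem[0x0a]=0xe6

MEM[0x08,0x19,0x0a] = 7d e6 e6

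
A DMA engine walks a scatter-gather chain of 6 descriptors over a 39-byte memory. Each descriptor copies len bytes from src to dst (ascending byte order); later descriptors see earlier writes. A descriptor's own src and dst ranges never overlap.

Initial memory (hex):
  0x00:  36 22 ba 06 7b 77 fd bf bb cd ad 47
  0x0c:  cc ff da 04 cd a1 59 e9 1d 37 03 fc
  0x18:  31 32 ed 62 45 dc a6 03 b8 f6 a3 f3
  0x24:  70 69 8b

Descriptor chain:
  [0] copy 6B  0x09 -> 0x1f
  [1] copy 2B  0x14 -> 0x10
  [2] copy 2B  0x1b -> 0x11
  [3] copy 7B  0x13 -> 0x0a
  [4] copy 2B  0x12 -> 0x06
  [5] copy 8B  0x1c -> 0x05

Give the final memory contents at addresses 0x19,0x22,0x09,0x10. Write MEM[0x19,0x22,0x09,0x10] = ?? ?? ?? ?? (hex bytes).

MEM[0x19,0x22,0x09,0x10] = 32 cc ad 32

D0: mem[0x1f..0x24] <- [cd ad 47 cc ff da]
D1: mem[0x10..0x11] <- [1d 37]
D2: mem[0x11..0x12] <- [62 45]
D3: mem[0x0a..0x10] <- [e9 1d 37 03 fc 31 32]
D4: mem[0x06..0x07] <- [45 e9]
D5: mem[0x05..0x0c] <- [45 dc a6 cd ad 47 cc ff]
query mem[0x19]=0x32, mem[0x22]=0xcc, mem[0x09]=0xad, mem[0x10]=0x32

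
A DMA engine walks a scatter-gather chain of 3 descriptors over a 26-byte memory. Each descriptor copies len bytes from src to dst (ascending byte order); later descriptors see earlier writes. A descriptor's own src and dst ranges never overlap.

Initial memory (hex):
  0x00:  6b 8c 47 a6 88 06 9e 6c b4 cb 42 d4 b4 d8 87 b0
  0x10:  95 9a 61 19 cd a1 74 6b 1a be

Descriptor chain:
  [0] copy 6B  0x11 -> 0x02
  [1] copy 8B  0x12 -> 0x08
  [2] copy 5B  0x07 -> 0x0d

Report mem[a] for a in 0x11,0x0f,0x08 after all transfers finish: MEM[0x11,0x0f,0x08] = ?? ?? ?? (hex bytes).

D0: mem[0x02..0x07] <- [9a 61 19 cd a1 74]
D1: mem[0x08..0x0f] <- [61 19 cd a1 74 6b 1a be]
D2: mem[0x0d..0x11] <- [74 61 19 cd a1]
query mem[0x11]=0xa1, mem[0x0f]=0x19, mem[0x08]=0x61

MEM[0x11,0x0f,0x08] = a1 19 61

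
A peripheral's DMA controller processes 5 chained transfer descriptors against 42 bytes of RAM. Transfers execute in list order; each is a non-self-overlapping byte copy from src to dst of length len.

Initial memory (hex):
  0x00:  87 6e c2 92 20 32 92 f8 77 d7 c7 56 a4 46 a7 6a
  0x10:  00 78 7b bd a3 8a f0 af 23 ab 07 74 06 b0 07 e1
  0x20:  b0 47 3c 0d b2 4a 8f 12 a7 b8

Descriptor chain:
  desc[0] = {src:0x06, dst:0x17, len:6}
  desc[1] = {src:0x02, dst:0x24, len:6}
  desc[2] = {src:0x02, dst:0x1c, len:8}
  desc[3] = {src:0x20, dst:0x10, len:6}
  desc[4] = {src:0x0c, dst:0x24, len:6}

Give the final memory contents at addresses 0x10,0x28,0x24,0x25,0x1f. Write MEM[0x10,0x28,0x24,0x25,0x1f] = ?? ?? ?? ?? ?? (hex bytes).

[0] 0x06->0x17 len=6 : 92 f8 77 d7 c7 56
[1] 0x02->0x24 len=6 : c2 92 20 32 92 f8
[2] 0x02->0x1c len=8 : c2 92 20 32 92 f8 77 d7
[3] 0x20->0x10 len=6 : 92 f8 77 d7 c2 92
[4] 0x0c->0x24 len=6 : a4 46 a7 6a 92 f8
query mem[0x10]=0x92, mem[0x28]=0x92, mem[0x24]=0xa4, mem[0x25]=0x46, mem[0x1f]=0x32

MEM[0x10,0x28,0x24,0x25,0x1f] = 92 92 a4 46 32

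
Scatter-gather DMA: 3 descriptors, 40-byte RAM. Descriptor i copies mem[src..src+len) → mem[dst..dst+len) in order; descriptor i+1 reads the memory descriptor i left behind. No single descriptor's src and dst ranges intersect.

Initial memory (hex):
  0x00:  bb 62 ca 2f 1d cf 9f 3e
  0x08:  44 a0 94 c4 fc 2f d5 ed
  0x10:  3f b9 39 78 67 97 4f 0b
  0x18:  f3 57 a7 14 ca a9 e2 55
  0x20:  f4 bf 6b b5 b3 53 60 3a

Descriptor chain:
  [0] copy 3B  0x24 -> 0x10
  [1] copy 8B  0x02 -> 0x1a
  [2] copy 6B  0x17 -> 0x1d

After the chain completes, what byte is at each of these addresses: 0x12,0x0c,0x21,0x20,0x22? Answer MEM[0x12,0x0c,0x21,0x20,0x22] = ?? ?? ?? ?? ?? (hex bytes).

  after D0: wrote 3B at 0x10 = b35360
  after D1: wrote 8B at 0x1a = ca2f1dcf9f3e44a0
  after D2: wrote 6B at 0x1d = 0bf357ca2f1d
query mem[0x12]=0x60, mem[0x0c]=0xfc, mem[0x21]=0x2f, mem[0x20]=0xca, mem[0x22]=0x1d

MEM[0x12,0x0c,0x21,0x20,0x22] = 60 fc 2f ca 1d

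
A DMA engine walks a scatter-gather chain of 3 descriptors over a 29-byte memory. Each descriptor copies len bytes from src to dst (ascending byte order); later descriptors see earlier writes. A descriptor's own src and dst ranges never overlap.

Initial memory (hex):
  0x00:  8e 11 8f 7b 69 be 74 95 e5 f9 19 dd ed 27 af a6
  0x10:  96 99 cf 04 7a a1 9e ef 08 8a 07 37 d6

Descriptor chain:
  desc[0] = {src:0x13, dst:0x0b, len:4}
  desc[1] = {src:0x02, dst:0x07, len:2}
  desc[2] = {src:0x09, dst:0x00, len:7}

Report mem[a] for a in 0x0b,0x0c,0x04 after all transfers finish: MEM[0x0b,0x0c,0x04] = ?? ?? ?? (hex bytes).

MEM[0x0b,0x0c,0x04] = 04 7a a1

  after D0: wrote 4B at 0x0b = 047aa19e
  after D1: wrote 2B at 0x07 = 8f7b
  after D2: wrote 7B at 0x00 = f919047aa19ea6
query mem[0x0b]=0x04, mem[0x0c]=0x7a, mem[0x04]=0xa1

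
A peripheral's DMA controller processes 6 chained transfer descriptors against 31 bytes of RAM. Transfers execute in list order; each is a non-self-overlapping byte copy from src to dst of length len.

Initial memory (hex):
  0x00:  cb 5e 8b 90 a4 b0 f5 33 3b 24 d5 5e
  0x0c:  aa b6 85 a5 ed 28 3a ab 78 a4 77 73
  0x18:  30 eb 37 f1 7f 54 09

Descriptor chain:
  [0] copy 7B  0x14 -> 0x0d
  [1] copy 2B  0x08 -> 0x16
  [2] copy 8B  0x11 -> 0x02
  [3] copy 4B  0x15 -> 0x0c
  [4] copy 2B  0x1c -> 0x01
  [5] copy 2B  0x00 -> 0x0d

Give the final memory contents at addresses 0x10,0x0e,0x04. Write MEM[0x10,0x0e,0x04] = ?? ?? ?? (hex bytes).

D0: mem[0x0d..0x13] <- [78 a4 77 73 30 eb 37]
D1: mem[0x16..0x17] <- [3b 24]
D2: mem[0x02..0x09] <- [30 eb 37 78 a4 3b 24 30]
D3: mem[0x0c..0x0f] <- [a4 3b 24 30]
D4: mem[0x01..0x02] <- [7f 54]
D5: mem[0x0d..0x0e] <- [cb 7f]
query mem[0x10]=0x73, mem[0x0e]=0x7f, mem[0x04]=0x37

MEM[0x10,0x0e,0x04] = 73 7f 37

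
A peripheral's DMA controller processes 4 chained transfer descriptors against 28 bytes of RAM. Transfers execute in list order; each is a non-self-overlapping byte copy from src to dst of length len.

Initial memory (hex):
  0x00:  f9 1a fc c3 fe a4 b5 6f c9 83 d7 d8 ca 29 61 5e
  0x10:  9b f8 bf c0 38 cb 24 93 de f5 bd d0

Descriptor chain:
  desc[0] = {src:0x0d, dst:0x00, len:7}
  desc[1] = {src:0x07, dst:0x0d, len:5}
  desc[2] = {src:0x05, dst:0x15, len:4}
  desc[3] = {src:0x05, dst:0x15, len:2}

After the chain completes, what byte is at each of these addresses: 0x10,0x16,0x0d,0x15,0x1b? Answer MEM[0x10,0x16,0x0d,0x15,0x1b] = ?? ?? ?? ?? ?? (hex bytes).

MEM[0x10,0x16,0x0d,0x15,0x1b] = d7 c0 6f bf d0

#0 dst[0x00+7] := {0x29,0x61,0x5e,0x9b,0xf8,0xbf,0xc0}
#1 dst[0x0d+5] := {0x6f,0xc9,0x83,0xd7,0xd8}
#2 dst[0x15+4] := {0xbf,0xc0,0x6f,0xc9}
#3 dst[0x15+2] := {0xbf,0xc0}
query mem[0x10]=0xd7, mem[0x16]=0xc0, mem[0x0d]=0x6f, mem[0x15]=0xbf, mem[0x1b]=0xd0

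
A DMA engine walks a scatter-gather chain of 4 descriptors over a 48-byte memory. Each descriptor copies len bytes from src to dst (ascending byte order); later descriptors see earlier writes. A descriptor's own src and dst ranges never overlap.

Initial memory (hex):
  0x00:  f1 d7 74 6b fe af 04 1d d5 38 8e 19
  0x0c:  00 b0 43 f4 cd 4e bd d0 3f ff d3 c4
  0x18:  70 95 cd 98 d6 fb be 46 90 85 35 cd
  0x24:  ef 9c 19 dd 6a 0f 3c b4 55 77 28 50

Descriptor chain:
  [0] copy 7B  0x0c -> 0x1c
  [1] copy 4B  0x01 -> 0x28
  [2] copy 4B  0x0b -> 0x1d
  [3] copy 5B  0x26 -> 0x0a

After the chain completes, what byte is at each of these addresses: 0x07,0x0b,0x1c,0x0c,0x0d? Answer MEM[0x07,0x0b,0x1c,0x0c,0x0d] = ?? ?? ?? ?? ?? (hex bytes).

MEM[0x07,0x0b,0x1c,0x0c,0x0d] = 1d dd 00 d7 74

#0 dst[0x1c+7] := {0x00,0xb0,0x43,0xf4,0xcd,0x4e,0xbd}
#1 dst[0x28+4] := {0xd7,0x74,0x6b,0xfe}
#2 dst[0x1d+4] := {0x19,0x00,0xb0,0x43}
#3 dst[0x0a+5] := {0x19,0xdd,0xd7,0x74,0x6b}
query mem[0x07]=0x1d, mem[0x0b]=0xdd, mem[0x1c]=0x00, mem[0x0c]=0xd7, mem[0x0d]=0x74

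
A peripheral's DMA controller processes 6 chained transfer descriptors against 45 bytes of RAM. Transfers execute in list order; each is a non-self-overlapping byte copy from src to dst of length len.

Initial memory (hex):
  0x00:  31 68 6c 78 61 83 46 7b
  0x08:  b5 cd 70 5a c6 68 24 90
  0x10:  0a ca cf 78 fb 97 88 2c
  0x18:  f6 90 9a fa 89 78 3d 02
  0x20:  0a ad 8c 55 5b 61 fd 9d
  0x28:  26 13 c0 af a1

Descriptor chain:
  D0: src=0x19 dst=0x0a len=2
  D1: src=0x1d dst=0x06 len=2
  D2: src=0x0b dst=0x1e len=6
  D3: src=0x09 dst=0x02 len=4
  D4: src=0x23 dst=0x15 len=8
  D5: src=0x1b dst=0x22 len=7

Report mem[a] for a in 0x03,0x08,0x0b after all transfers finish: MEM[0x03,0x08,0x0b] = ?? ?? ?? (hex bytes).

[0] 0x19->0x0a len=2 : 90 9a
[1] 0x1d->0x06 len=2 : 78 3d
[2] 0x0b->0x1e len=6 : 9a c6 68 24 90 0a
[3] 0x09->0x02 len=4 : cd 90 9a c6
[4] 0x23->0x15 len=8 : 0a 5b 61 fd 9d 26 13 c0
[5] 0x1b->0x22 len=7 : 13 c0 78 9a c6 68 24
query mem[0x03]=0x90, mem[0x08]=0xb5, mem[0x0b]=0x9a

MEM[0x03,0x08,0x0b] = 90 b5 9a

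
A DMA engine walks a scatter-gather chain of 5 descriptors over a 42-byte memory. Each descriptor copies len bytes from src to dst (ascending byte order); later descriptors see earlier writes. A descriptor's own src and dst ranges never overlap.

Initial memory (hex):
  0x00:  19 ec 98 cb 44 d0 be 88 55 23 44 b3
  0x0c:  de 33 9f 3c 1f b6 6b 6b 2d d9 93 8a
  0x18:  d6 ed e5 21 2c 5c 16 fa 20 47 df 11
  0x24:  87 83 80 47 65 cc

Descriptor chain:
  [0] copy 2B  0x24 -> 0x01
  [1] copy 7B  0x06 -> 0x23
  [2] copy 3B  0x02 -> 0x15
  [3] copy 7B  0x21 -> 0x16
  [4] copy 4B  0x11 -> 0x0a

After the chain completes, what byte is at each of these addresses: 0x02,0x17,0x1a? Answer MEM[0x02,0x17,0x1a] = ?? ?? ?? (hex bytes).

MEM[0x02,0x17,0x1a] = 83 df 55

#0 dst[0x01+2] := {0x87,0x83}
#1 dst[0x23+7] := {0xbe,0x88,0x55,0x23,0x44,0xb3,0xde}
#2 dst[0x15+3] := {0x83,0xcb,0x44}
#3 dst[0x16+7] := {0x47,0xdf,0xbe,0x88,0x55,0x23,0x44}
#4 dst[0x0a+4] := {0xb6,0x6b,0x6b,0x2d}
query mem[0x02]=0x83, mem[0x17]=0xdf, mem[0x1a]=0x55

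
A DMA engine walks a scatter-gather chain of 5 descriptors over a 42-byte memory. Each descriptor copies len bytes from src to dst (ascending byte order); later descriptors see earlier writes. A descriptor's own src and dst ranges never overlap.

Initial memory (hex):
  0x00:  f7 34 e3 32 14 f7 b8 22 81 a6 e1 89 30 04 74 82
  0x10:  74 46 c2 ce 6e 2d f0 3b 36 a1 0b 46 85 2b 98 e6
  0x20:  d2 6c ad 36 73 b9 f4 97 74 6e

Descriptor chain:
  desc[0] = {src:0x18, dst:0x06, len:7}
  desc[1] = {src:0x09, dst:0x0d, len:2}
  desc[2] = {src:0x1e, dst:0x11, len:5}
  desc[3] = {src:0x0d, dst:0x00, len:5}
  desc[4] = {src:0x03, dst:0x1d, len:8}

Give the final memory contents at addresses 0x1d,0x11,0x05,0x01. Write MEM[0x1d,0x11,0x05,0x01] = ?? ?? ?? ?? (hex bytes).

[0] 0x18->0x06 len=7 : 36 a1 0b 46 85 2b 98
[1] 0x09->0x0d len=2 : 46 85
[2] 0x1e->0x11 len=5 : 98 e6 d2 6c ad
[3] 0x0d->0x00 len=5 : 46 85 82 74 98
[4] 0x03->0x1d len=8 : 74 98 f7 36 a1 0b 46 85
query mem[0x1d]=0x74, mem[0x11]=0x98, mem[0x05]=0xf7, mem[0x01]=0x85

MEM[0x1d,0x11,0x05,0x01] = 74 98 f7 85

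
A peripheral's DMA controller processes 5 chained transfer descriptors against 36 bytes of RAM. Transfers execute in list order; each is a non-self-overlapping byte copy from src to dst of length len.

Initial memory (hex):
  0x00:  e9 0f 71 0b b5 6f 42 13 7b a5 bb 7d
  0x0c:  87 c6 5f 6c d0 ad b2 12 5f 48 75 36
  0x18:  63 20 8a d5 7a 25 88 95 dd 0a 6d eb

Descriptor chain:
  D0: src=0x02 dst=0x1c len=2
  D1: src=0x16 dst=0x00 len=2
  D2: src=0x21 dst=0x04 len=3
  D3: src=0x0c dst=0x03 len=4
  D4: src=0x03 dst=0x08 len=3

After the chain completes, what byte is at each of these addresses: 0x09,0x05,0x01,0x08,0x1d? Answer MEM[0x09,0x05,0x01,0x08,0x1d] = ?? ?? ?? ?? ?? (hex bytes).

MEM[0x09,0x05,0x01,0x08,0x1d] = c6 5f 36 87 0b

  after D0: wrote 2B at 0x1c = 710b
  after D1: wrote 2B at 0x00 = 7536
  after D2: wrote 3B at 0x04 = 0a6deb
  after D3: wrote 4B at 0x03 = 87c65f6c
  after D4: wrote 3B at 0x08 = 87c65f
query mem[0x09]=0xc6, mem[0x05]=0x5f, mem[0x01]=0x36, mem[0x08]=0x87, mem[0x1d]=0x0b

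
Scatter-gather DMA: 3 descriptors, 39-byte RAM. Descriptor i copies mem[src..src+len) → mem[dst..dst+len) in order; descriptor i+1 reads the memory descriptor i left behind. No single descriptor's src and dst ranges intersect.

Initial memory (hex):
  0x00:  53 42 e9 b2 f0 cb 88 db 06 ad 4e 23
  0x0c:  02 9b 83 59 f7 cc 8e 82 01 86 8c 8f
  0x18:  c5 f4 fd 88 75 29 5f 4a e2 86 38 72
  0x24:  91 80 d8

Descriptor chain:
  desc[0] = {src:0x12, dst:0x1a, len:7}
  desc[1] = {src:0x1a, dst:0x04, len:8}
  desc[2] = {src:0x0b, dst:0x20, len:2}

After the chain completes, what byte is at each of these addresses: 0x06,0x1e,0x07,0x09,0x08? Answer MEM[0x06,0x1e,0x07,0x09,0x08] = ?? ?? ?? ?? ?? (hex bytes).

#0 dst[0x1a+7] := {0x8e,0x82,0x01,0x86,0x8c,0x8f,0xc5}
#1 dst[0x04+8] := {0x8e,0x82,0x01,0x86,0x8c,0x8f,0xc5,0x86}
#2 dst[0x20+2] := {0x86,0x02}
query mem[0x06]=0x01, mem[0x1e]=0x8c, mem[0x07]=0x86, mem[0x09]=0x8f, mem[0x08]=0x8c

MEM[0x06,0x1e,0x07,0x09,0x08] = 01 8c 86 8f 8c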